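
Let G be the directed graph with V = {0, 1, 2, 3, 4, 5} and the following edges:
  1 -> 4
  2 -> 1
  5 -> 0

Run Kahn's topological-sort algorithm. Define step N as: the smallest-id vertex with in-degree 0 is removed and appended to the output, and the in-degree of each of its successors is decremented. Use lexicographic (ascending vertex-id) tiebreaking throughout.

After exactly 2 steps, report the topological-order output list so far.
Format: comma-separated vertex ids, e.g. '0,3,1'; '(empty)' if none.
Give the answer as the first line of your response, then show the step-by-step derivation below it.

2,1

step 1: output 2; order=[2]; indeg=(1,0,0,0,1,0)
step 2: output 1; order=[2,1]; indeg=(1,0,0,0,0,0)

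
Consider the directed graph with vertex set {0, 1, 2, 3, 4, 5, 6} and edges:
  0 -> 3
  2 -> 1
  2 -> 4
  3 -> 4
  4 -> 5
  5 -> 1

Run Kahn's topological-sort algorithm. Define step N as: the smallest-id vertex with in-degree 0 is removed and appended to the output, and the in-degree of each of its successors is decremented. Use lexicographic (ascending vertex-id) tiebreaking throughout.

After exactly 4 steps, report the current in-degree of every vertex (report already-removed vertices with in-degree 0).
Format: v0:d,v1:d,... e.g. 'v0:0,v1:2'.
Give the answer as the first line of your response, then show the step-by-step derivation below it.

v0:0,v1:1,v2:0,v3:0,v4:0,v5:0,v6:0

step 1: output 0; order=[0]; indeg=(0,2,0,0,2,1,0)
step 2: output 2; order=[0,2]; indeg=(0,1,0,0,1,1,0)
step 3: output 3; order=[0,2,3]; indeg=(0,1,0,0,0,1,0)
step 4: output 4; order=[0,2,3,4]; indeg=(0,1,0,0,0,0,0)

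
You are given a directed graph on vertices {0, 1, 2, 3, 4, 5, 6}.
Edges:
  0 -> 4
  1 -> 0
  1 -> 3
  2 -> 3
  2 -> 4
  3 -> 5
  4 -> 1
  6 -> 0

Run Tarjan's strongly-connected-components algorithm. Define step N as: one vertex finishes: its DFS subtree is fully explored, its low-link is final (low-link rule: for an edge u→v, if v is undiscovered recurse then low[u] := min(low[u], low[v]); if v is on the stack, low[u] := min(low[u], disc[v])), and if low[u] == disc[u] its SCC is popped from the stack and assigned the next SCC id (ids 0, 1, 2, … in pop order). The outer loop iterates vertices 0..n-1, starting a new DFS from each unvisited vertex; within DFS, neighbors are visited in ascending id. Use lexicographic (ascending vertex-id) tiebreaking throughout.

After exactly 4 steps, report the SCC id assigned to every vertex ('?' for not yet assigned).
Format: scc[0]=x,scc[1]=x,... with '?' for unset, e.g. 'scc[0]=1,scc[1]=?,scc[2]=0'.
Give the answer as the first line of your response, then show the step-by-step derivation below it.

scc[0]=?,scc[1]=?,scc[2]=?,scc[3]=1,scc[4]=?,scc[5]=0,scc[6]=?

step 1: low=(low[0]=0,low[1]=0,low[2]=?,low[3]=3,low[4]=1,low[5]=4,low[6]=?); scc=(scc[0]=?,scc[1]=?,scc[2]=?,scc[3]=?,scc[4]=?,scc[5]=0,scc[6]=?)
step 2: low=(low[0]=0,low[1]=0,low[2]=?,low[3]=3,low[4]=1,low[5]=4,low[6]=?); scc=(scc[0]=?,scc[1]=?,scc[2]=?,scc[3]=1,scc[4]=?,scc[5]=0,scc[6]=?)
step 3: low=(low[0]=0,low[1]=0,low[2]=?,low[3]=3,low[4]=1,low[5]=4,low[6]=?); scc=(scc[0]=?,scc[1]=?,scc[2]=?,scc[3]=1,scc[4]=?,scc[5]=0,scc[6]=?)
step 4: low=(low[0]=0,low[1]=0,low[2]=?,low[3]=3,low[4]=0,low[5]=4,low[6]=?); scc=(scc[0]=?,scc[1]=?,scc[2]=?,scc[3]=1,scc[4]=?,scc[5]=0,scc[6]=?)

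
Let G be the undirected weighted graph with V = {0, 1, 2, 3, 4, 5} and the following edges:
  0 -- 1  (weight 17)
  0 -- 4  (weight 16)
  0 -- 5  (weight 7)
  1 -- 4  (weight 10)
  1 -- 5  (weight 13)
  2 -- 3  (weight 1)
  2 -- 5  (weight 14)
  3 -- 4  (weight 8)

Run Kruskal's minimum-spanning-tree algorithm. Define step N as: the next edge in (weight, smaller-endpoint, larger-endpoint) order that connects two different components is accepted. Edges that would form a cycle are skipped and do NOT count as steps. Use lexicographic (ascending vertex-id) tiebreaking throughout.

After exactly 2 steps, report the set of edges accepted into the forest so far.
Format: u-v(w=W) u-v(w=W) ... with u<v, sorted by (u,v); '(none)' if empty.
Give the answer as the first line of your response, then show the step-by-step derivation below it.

0-5(w=7) 2-3(w=1)

step 1: add edge 2-3 (w=1); MST = {2-3(w=1)}
step 2: add edge 0-5 (w=7); MST = {0-5(w=7) 2-3(w=1)}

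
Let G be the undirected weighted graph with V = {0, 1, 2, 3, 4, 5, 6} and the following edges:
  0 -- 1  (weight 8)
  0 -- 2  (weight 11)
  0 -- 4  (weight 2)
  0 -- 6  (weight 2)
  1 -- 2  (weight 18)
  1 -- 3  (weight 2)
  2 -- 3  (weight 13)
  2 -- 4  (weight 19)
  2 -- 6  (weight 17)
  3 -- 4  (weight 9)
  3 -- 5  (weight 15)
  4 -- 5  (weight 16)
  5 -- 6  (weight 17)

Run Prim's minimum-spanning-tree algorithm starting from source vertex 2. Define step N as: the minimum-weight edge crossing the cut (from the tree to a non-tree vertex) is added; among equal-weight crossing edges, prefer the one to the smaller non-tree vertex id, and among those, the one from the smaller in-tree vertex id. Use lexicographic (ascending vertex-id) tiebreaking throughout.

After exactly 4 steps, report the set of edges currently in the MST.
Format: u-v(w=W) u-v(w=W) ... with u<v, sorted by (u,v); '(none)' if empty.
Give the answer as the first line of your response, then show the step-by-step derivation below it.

0-1(w=8) 0-2(w=11) 0-4(w=2) 0-6(w=2)

step 1: add edge 0-2 (w=11); MST = {0-2(w=11)}
step 2: add edge 0-4 (w=2); MST = {0-2(w=11) 0-4(w=2)}
step 3: add edge 0-6 (w=2); MST = {0-2(w=11) 0-4(w=2) 0-6(w=2)}
step 4: add edge 0-1 (w=8); MST = {0-1(w=8) 0-2(w=11) 0-4(w=2) 0-6(w=2)}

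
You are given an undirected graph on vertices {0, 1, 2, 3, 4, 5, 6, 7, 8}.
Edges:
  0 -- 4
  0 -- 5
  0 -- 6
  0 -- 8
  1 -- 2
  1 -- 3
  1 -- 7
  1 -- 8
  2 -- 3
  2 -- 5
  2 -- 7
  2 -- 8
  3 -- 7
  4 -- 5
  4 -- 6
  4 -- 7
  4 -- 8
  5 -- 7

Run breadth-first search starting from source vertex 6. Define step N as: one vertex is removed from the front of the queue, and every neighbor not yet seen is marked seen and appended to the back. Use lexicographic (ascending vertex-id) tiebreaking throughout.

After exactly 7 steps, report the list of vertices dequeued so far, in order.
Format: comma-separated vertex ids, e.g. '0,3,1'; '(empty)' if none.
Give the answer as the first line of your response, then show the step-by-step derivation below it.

6,0,4,5,8,7,2

step 1: dequeue 6; queue=[0,4]; order=6
step 2: dequeue 0; queue=[4,5,8]; order=6,0
step 3: dequeue 4; queue=[5,8,7]; order=6,0,4
step 4: dequeue 5; queue=[8,7,2]; order=6,0,4,5
step 5: dequeue 8; queue=[7,2,1]; order=6,0,4,5,8
step 6: dequeue 7; queue=[2,1,3]; order=6,0,4,5,8,7
step 7: dequeue 2; queue=[1,3]; order=6,0,4,5,8,7,2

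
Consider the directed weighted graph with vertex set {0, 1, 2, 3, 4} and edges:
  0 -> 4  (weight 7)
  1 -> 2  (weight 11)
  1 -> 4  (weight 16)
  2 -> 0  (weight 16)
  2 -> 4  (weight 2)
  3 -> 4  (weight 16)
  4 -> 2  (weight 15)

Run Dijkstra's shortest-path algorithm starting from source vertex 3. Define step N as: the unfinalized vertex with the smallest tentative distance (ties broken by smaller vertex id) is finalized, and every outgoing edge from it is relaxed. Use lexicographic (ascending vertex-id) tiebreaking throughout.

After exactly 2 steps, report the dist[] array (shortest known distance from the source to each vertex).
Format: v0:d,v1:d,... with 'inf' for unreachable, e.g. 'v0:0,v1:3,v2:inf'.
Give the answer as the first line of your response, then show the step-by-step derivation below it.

v0:inf,v1:inf,v2:31,v3:0,v4:16

step 1: dist = v0:inf,v1:inf,v2:inf,v3:0,v4:16
step 2: dist = v0:inf,v1:inf,v2:31,v3:0,v4:16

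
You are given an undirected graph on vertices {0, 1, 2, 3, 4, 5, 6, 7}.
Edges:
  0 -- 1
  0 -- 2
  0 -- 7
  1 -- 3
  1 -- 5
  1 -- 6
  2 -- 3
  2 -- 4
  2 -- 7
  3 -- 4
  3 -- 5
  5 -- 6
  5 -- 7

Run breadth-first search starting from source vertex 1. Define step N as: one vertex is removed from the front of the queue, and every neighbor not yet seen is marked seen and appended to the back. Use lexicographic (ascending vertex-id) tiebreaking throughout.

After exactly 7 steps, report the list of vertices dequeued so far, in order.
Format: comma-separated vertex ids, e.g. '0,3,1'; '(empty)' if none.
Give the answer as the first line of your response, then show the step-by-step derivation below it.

1,0,3,5,6,2,7

step 1: dequeue 1; queue=[0,3,5,6]; order=1
step 2: dequeue 0; queue=[3,5,6,2,7]; order=1,0
step 3: dequeue 3; queue=[5,6,2,7,4]; order=1,0,3
step 4: dequeue 5; queue=[6,2,7,4]; order=1,0,3,5
step 5: dequeue 6; queue=[2,7,4]; order=1,0,3,5,6
step 6: dequeue 2; queue=[7,4]; order=1,0,3,5,6,2
step 7: dequeue 7; queue=[4]; order=1,0,3,5,6,2,7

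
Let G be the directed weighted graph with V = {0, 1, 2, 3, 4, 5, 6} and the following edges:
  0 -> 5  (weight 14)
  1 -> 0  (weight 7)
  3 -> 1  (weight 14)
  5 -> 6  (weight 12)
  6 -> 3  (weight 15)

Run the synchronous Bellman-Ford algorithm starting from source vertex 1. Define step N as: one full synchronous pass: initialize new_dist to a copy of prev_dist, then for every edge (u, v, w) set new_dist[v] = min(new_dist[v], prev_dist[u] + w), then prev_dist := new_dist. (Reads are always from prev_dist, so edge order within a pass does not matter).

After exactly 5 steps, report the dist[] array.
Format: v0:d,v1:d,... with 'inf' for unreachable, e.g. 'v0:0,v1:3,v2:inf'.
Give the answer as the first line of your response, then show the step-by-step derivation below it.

v0:7,v1:0,v2:inf,v3:48,v4:inf,v5:21,v6:33

step 1: dist = v0:7,v1:0,v2:inf,v3:inf,v4:inf,v5:inf,v6:inf
step 2: dist = v0:7,v1:0,v2:inf,v3:inf,v4:inf,v5:21,v6:inf
step 3: dist = v0:7,v1:0,v2:inf,v3:inf,v4:inf,v5:21,v6:33
step 4: dist = v0:7,v1:0,v2:inf,v3:48,v4:inf,v5:21,v6:33
step 5: dist = v0:7,v1:0,v2:inf,v3:48,v4:inf,v5:21,v6:33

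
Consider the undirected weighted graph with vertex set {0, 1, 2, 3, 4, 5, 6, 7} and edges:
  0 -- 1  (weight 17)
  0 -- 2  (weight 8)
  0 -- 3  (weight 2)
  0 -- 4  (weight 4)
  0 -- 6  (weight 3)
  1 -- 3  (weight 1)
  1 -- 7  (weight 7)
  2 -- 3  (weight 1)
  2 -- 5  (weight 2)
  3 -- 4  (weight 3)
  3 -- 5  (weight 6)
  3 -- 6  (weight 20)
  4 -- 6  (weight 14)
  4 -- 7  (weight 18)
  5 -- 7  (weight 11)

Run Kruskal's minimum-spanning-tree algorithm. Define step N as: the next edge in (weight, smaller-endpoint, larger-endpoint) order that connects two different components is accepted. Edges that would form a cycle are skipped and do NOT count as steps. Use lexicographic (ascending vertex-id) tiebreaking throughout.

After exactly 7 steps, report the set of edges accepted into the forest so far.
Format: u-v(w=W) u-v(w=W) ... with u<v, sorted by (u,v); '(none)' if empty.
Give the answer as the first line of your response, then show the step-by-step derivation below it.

0-3(w=2) 0-6(w=3) 1-3(w=1) 1-7(w=7) 2-3(w=1) 2-5(w=2) 3-4(w=3)

step 1: add edge 1-3 (w=1); MST = {1-3(w=1)}
step 2: add edge 2-3 (w=1); MST = {1-3(w=1) 2-3(w=1)}
step 3: add edge 0-3 (w=2); MST = {0-3(w=2) 1-3(w=1) 2-3(w=1)}
step 4: add edge 2-5 (w=2); MST = {0-3(w=2) 1-3(w=1) 2-3(w=1) 2-5(w=2)}
step 5: add edge 0-6 (w=3); MST = {0-3(w=2) 0-6(w=3) 1-3(w=1) 2-3(w=1) 2-5(w=2)}
step 6: add edge 3-4 (w=3); MST = {0-3(w=2) 0-6(w=3) 1-3(w=1) 2-3(w=1) 2-5(w=2) 3-4(w=3)}
step 7: add edge 1-7 (w=7); MST = {0-3(w=2) 0-6(w=3) 1-3(w=1) 1-7(w=7) 2-3(w=1) 2-5(w=2) 3-4(w=3)}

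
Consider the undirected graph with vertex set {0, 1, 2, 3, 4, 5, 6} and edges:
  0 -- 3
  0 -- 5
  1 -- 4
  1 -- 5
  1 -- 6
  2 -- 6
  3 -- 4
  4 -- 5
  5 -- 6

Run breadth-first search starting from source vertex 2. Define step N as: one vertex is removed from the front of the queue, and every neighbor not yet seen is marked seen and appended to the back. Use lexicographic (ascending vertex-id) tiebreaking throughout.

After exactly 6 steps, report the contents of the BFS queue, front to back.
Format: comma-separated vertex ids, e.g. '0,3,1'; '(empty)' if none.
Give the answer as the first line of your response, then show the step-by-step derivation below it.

3

step 1: dequeue 2; queue=[6]; order=2
step 2: dequeue 6; queue=[1,5]; order=2,6
step 3: dequeue 1; queue=[5,4]; order=2,6,1
step 4: dequeue 5; queue=[4,0]; order=2,6,1,5
step 5: dequeue 4; queue=[0,3]; order=2,6,1,5,4
step 6: dequeue 0; queue=[3]; order=2,6,1,5,4,0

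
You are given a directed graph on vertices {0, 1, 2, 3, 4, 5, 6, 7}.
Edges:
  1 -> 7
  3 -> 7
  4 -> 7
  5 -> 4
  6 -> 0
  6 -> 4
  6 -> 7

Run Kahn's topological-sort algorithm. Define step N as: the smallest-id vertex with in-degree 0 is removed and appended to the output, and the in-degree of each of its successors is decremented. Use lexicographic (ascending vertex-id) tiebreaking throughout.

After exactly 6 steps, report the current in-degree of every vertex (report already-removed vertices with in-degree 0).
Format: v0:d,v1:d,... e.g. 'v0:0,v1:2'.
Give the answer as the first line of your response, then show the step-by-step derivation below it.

v0:0,v1:0,v2:0,v3:0,v4:0,v5:0,v6:0,v7:1

step 1: output 1; order=[1]; indeg=(1,0,0,0,2,0,0,3)
step 2: output 2; order=[1,2]; indeg=(1,0,0,0,2,0,0,3)
step 3: output 3; order=[1,2,3]; indeg=(1,0,0,0,2,0,0,2)
step 4: output 5; order=[1,2,3,5]; indeg=(1,0,0,0,1,0,0,2)
step 5: output 6; order=[1,2,3,5,6]; indeg=(0,0,0,0,0,0,0,1)
step 6: output 0; order=[1,2,3,5,6,0]; indeg=(0,0,0,0,0,0,0,1)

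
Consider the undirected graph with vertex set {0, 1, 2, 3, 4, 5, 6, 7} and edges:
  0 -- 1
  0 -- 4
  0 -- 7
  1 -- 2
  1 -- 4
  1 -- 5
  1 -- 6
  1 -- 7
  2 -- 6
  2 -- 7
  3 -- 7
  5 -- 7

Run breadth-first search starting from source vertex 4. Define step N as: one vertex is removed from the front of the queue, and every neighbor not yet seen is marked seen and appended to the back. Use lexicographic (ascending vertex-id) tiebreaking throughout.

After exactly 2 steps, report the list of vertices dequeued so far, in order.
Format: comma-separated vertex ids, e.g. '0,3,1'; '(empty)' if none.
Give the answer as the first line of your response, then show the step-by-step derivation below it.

4,0

step 1: dequeue 4; queue=[0,1]; order=4
step 2: dequeue 0; queue=[1,7]; order=4,0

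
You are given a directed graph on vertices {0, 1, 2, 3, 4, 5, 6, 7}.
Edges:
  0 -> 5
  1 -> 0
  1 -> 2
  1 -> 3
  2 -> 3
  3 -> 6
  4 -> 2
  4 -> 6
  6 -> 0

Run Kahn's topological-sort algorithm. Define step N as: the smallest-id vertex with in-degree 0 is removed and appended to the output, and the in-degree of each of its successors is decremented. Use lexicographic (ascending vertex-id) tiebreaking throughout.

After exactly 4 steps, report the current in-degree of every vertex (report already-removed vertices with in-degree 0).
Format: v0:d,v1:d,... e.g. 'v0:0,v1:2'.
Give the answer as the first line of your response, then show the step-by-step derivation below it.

v0:1,v1:0,v2:0,v3:0,v4:0,v5:1,v6:0,v7:0

step 1: output 1; order=[1]; indeg=(1,0,1,1,0,1,2,0)
step 2: output 4; order=[1,4]; indeg=(1,0,0,1,0,1,1,0)
step 3: output 2; order=[1,4,2]; indeg=(1,0,0,0,0,1,1,0)
step 4: output 3; order=[1,4,2,3]; indeg=(1,0,0,0,0,1,0,0)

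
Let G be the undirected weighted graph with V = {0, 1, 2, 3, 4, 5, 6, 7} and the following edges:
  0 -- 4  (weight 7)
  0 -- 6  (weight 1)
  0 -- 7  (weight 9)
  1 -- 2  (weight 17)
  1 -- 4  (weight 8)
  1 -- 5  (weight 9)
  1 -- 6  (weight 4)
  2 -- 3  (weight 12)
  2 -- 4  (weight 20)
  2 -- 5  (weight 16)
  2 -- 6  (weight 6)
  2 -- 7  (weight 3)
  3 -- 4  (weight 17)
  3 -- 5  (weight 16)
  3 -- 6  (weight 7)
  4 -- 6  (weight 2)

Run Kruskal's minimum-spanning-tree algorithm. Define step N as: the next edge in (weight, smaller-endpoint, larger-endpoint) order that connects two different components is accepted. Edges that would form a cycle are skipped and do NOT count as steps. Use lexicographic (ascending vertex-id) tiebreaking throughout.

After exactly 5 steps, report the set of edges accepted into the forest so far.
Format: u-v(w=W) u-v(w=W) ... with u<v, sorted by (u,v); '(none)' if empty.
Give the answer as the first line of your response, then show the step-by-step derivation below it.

0-6(w=1) 1-6(w=4) 2-6(w=6) 2-7(w=3) 4-6(w=2)

step 1: add edge 0-6 (w=1); MST = {0-6(w=1)}
step 2: add edge 4-6 (w=2); MST = {0-6(w=1) 4-6(w=2)}
step 3: add edge 2-7 (w=3); MST = {0-6(w=1) 2-7(w=3) 4-6(w=2)}
step 4: add edge 1-6 (w=4); MST = {0-6(w=1) 1-6(w=4) 2-7(w=3) 4-6(w=2)}
step 5: add edge 2-6 (w=6); MST = {0-6(w=1) 1-6(w=4) 2-6(w=6) 2-7(w=3) 4-6(w=2)}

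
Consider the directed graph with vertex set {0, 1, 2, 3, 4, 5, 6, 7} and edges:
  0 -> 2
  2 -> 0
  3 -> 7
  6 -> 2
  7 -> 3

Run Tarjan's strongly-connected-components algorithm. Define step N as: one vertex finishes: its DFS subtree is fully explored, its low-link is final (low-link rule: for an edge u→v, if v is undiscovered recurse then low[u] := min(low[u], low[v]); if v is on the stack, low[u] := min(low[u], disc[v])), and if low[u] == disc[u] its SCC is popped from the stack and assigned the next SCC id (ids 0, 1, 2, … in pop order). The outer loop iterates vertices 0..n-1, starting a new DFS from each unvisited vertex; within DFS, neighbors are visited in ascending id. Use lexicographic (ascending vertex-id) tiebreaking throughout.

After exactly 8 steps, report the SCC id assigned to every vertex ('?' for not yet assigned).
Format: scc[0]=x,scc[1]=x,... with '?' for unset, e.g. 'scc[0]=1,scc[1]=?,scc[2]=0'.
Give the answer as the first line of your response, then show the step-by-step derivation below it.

scc[0]=0,scc[1]=1,scc[2]=0,scc[3]=2,scc[4]=3,scc[5]=4,scc[6]=5,scc[7]=2

step 1: low=(low[0]=0,low[1]=?,low[2]=0,low[3]=?,low[4]=?,low[5]=?,low[6]=?,low[7]=?); scc=(scc[0]=?,scc[1]=?,scc[2]=?,scc[3]=?,scc[4]=?,scc[5]=?,scc[6]=?,scc[7]=?)
step 2: low=(low[0]=0,low[1]=?,low[2]=0,low[3]=?,low[4]=?,low[5]=?,low[6]=?,low[7]=?); scc=(scc[0]=0,scc[1]=?,scc[2]=0,scc[3]=?,scc[4]=?,scc[5]=?,scc[6]=?,scc[7]=?)
step 3: low=(low[0]=0,low[1]=2,low[2]=0,low[3]=?,low[4]=?,low[5]=?,low[6]=?,low[7]=?); scc=(scc[0]=0,scc[1]=1,scc[2]=0,scc[3]=?,scc[4]=?,scc[5]=?,scc[6]=?,scc[7]=?)
step 4: low=(low[0]=0,low[1]=2,low[2]=0,low[3]=3,low[4]=?,low[5]=?,low[6]=?,low[7]=3); scc=(scc[0]=0,scc[1]=1,scc[2]=0,scc[3]=?,scc[4]=?,scc[5]=?,scc[6]=?,scc[7]=?)
step 5: low=(low[0]=0,low[1]=2,low[2]=0,low[3]=3,low[4]=?,low[5]=?,low[6]=?,low[7]=3); scc=(scc[0]=0,scc[1]=1,scc[2]=0,scc[3]=2,scc[4]=?,scc[5]=?,scc[6]=?,scc[7]=2)
step 6: low=(low[0]=0,low[1]=2,low[2]=0,low[3]=3,low[4]=5,low[5]=?,low[6]=?,low[7]=3); scc=(scc[0]=0,scc[1]=1,scc[2]=0,scc[3]=2,scc[4]=3,scc[5]=?,scc[6]=?,scc[7]=2)
step 7: low=(low[0]=0,low[1]=2,low[2]=0,low[3]=3,low[4]=5,low[5]=6,low[6]=?,low[7]=3); scc=(scc[0]=0,scc[1]=1,scc[2]=0,scc[3]=2,scc[4]=3,scc[5]=4,scc[6]=?,scc[7]=2)
step 8: low=(low[0]=0,low[1]=2,low[2]=0,low[3]=3,low[4]=5,low[5]=6,low[6]=7,low[7]=3); scc=(scc[0]=0,scc[1]=1,scc[2]=0,scc[3]=2,scc[4]=3,scc[5]=4,scc[6]=5,scc[7]=2)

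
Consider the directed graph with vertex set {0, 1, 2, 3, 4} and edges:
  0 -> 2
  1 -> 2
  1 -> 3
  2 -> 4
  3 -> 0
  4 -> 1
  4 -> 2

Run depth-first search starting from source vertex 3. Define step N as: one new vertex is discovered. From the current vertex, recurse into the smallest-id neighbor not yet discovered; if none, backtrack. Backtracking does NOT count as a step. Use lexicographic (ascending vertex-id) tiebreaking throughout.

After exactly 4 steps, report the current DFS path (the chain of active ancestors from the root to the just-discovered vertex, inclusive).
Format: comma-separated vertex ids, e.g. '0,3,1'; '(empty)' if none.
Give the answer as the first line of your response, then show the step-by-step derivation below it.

3,0,2,4

step 1: discover 3; path=3; order=3
step 2: discover 0; path=3>0; order=3,0
step 3: discover 2; path=3>0>2; order=3,0,2
step 4: discover 4; path=3>0>2>4; order=3,0,2,4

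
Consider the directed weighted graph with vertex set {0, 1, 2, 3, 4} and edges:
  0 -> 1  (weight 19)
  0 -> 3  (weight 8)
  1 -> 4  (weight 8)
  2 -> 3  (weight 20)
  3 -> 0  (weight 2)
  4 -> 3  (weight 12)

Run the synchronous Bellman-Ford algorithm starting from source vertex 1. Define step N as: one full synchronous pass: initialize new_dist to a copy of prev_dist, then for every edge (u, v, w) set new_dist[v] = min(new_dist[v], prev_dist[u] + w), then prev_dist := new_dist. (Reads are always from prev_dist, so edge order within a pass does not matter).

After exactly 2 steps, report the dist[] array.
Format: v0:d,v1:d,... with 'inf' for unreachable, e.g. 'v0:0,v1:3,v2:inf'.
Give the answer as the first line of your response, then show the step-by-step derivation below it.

v0:inf,v1:0,v2:inf,v3:20,v4:8

step 1: dist = v0:inf,v1:0,v2:inf,v3:inf,v4:8
step 2: dist = v0:inf,v1:0,v2:inf,v3:20,v4:8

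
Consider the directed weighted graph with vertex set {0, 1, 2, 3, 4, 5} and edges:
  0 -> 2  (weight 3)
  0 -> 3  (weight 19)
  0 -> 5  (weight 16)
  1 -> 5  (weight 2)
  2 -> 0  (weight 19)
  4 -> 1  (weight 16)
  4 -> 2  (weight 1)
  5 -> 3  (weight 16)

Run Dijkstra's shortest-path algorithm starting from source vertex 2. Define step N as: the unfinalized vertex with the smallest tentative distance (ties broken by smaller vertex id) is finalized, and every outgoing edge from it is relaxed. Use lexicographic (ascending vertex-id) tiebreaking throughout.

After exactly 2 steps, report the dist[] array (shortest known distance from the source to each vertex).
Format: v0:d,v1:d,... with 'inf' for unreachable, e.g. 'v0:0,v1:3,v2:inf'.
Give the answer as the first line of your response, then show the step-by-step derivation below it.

v0:19,v1:inf,v2:0,v3:38,v4:inf,v5:35

step 1: dist = v0:19,v1:inf,v2:0,v3:inf,v4:inf,v5:inf
step 2: dist = v0:19,v1:inf,v2:0,v3:38,v4:inf,v5:35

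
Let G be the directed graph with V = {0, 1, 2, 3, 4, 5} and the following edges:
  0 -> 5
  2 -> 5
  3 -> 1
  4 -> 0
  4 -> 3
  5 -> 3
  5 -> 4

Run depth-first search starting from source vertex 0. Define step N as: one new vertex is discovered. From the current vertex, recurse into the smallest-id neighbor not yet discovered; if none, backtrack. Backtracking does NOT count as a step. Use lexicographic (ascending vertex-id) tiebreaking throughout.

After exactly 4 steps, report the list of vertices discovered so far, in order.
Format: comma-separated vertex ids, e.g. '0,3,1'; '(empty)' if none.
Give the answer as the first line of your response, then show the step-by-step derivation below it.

0,5,3,1

step 1: discover 0; path=0; order=0
step 2: discover 5; path=0>5; order=0,5
step 3: discover 3; path=0>5>3; order=0,5,3
step 4: discover 1; path=0>5>3>1; order=0,5,3,1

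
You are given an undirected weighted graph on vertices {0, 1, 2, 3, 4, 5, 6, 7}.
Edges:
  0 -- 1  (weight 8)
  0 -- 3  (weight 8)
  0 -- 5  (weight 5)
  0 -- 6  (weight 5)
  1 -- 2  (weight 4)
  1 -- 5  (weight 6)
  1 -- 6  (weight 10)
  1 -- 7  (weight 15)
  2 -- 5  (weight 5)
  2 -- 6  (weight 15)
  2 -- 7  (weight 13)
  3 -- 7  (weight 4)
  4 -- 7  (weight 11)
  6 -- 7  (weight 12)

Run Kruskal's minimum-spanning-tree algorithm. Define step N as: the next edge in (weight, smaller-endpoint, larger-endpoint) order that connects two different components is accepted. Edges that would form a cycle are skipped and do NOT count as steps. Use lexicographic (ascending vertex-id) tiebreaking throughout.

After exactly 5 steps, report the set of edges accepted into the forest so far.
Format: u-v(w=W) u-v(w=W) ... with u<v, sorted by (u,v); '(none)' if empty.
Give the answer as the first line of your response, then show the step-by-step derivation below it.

0-5(w=5) 0-6(w=5) 1-2(w=4) 2-5(w=5) 3-7(w=4)

step 1: add edge 1-2 (w=4); MST = {1-2(w=4)}
step 2: add edge 3-7 (w=4); MST = {1-2(w=4) 3-7(w=4)}
step 3: add edge 0-5 (w=5); MST = {0-5(w=5) 1-2(w=4) 3-7(w=4)}
step 4: add edge 0-6 (w=5); MST = {0-5(w=5) 0-6(w=5) 1-2(w=4) 3-7(w=4)}
step 5: add edge 2-5 (w=5); MST = {0-5(w=5) 0-6(w=5) 1-2(w=4) 2-5(w=5) 3-7(w=4)}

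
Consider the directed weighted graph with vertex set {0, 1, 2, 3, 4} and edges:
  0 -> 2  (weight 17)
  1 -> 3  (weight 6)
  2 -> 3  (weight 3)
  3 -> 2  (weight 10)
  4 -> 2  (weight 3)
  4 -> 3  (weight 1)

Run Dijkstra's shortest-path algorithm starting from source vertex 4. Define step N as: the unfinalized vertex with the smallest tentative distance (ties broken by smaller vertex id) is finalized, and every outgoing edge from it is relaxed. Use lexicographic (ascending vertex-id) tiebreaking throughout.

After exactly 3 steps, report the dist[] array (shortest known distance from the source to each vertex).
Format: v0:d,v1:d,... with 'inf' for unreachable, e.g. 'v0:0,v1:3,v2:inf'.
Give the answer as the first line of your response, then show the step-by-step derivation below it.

v0:inf,v1:inf,v2:3,v3:1,v4:0

step 1: dist = v0:inf,v1:inf,v2:3,v3:1,v4:0
step 2: dist = v0:inf,v1:inf,v2:3,v3:1,v4:0
step 3: dist = v0:inf,v1:inf,v2:3,v3:1,v4:0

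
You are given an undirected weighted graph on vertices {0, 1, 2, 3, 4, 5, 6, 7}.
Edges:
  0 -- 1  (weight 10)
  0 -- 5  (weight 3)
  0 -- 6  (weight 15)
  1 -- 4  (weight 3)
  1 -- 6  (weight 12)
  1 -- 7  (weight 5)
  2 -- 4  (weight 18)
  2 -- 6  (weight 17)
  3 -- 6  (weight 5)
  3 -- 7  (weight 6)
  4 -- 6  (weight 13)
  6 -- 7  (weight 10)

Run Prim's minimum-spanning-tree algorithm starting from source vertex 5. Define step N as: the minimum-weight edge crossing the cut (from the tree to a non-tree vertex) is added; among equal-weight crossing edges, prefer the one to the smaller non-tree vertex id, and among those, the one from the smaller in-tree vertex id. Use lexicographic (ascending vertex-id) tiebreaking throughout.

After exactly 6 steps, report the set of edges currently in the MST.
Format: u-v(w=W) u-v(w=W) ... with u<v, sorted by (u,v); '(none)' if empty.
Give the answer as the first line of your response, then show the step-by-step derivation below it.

0-1(w=10) 0-5(w=3) 1-4(w=3) 1-7(w=5) 3-6(w=5) 3-7(w=6)

step 1: add edge 0-5 (w=3); MST = {0-5(w=3)}
step 2: add edge 0-1 (w=10); MST = {0-1(w=10) 0-5(w=3)}
step 3: add edge 1-4 (w=3); MST = {0-1(w=10) 0-5(w=3) 1-4(w=3)}
step 4: add edge 1-7 (w=5); MST = {0-1(w=10) 0-5(w=3) 1-4(w=3) 1-7(w=5)}
step 5: add edge 3-7 (w=6); MST = {0-1(w=10) 0-5(w=3) 1-4(w=3) 1-7(w=5) 3-7(w=6)}
step 6: add edge 3-6 (w=5); MST = {0-1(w=10) 0-5(w=3) 1-4(w=3) 1-7(w=5) 3-6(w=5) 3-7(w=6)}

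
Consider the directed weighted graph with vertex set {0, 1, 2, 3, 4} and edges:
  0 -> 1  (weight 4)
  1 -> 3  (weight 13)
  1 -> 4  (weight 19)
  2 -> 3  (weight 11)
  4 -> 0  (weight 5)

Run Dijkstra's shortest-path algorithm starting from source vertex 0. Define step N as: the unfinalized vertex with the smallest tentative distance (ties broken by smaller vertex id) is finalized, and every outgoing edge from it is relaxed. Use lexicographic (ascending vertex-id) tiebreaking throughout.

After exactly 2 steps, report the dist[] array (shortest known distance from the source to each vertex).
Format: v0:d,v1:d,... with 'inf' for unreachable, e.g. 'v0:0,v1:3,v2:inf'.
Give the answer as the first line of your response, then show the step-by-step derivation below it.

v0:0,v1:4,v2:inf,v3:17,v4:23

step 1: dist = v0:0,v1:4,v2:inf,v3:inf,v4:inf
step 2: dist = v0:0,v1:4,v2:inf,v3:17,v4:23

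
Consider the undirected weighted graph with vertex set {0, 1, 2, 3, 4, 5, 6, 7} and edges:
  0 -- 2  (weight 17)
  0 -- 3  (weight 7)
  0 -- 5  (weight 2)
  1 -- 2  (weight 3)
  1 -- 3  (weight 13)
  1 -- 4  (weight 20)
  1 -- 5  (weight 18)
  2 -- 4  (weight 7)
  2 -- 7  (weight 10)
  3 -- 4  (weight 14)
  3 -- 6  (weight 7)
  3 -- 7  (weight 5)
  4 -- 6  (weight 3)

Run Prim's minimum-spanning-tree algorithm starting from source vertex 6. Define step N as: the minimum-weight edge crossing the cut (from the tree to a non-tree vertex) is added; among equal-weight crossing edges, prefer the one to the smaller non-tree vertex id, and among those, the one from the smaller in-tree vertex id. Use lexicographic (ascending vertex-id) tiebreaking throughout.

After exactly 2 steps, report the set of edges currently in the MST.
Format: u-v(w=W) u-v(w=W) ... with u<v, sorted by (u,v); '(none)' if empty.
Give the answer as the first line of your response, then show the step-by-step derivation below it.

2-4(w=7) 4-6(w=3)

step 1: add edge 4-6 (w=3); MST = {4-6(w=3)}
step 2: add edge 2-4 (w=7); MST = {2-4(w=7) 4-6(w=3)}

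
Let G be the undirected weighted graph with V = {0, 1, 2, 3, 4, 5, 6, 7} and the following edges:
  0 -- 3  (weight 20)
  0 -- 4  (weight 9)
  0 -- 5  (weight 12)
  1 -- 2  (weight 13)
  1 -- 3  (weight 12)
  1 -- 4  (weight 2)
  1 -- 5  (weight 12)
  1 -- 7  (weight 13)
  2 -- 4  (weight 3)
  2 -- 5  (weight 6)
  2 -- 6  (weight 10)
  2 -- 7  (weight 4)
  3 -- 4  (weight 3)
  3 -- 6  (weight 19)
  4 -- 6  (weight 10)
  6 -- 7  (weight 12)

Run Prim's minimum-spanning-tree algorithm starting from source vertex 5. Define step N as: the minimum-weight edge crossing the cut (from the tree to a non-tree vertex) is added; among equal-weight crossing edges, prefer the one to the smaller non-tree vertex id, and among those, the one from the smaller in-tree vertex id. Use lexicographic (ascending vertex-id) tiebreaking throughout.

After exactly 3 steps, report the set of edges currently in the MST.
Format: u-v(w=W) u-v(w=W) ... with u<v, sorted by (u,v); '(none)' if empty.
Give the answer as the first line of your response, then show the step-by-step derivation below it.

1-4(w=2) 2-4(w=3) 2-5(w=6)

step 1: add edge 2-5 (w=6); MST = {2-5(w=6)}
step 2: add edge 2-4 (w=3); MST = {2-4(w=3) 2-5(w=6)}
step 3: add edge 1-4 (w=2); MST = {1-4(w=2) 2-4(w=3) 2-5(w=6)}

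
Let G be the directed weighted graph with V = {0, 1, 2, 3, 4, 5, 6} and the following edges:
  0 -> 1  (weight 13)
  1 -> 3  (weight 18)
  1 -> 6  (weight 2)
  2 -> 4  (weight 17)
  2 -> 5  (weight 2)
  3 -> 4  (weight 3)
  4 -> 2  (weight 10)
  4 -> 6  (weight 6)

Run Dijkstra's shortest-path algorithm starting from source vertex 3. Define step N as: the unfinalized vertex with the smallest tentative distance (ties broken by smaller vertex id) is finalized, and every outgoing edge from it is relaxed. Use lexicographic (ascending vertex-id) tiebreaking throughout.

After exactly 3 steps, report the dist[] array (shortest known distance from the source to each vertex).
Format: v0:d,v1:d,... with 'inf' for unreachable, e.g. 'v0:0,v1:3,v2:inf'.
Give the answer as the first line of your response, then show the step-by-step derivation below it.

v0:inf,v1:inf,v2:13,v3:0,v4:3,v5:inf,v6:9

step 1: dist = v0:inf,v1:inf,v2:inf,v3:0,v4:3,v5:inf,v6:inf
step 2: dist = v0:inf,v1:inf,v2:13,v3:0,v4:3,v5:inf,v6:9
step 3: dist = v0:inf,v1:inf,v2:13,v3:0,v4:3,v5:inf,v6:9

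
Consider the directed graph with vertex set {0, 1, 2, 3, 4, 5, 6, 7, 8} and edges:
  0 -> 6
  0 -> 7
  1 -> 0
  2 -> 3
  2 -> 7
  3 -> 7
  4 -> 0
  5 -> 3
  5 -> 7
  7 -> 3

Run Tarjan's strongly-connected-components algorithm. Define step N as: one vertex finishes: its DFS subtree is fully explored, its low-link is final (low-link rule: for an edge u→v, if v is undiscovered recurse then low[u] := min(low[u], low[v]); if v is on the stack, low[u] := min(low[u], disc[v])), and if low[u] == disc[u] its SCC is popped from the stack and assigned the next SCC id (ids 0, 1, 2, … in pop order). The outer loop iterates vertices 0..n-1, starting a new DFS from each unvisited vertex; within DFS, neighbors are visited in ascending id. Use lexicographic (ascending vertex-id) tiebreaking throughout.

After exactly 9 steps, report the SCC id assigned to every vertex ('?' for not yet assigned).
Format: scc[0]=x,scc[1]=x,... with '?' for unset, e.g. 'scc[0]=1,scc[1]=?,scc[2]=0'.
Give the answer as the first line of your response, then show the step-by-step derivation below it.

scc[0]=2,scc[1]=3,scc[2]=4,scc[3]=1,scc[4]=5,scc[5]=6,scc[6]=0,scc[7]=1,scc[8]=7

step 1: low=(low[0]=0,low[1]=?,low[2]=?,low[3]=?,low[4]=?,low[5]=?,low[6]=1,low[7]=?,low[8]=?); scc=(scc[0]=?,scc[1]=?,scc[2]=?,scc[3]=?,scc[4]=?,scc[5]=?,scc[6]=0,scc[7]=?,scc[8]=?)
step 2: low=(low[0]=0,low[1]=?,low[2]=?,low[3]=2,low[4]=?,low[5]=?,low[6]=1,low[7]=2,low[8]=?); scc=(scc[0]=?,scc[1]=?,scc[2]=?,scc[3]=?,scc[4]=?,scc[5]=?,scc[6]=0,scc[7]=?,scc[8]=?)
step 3: low=(low[0]=0,low[1]=?,low[2]=?,low[3]=2,low[4]=?,low[5]=?,low[6]=1,low[7]=2,low[8]=?); scc=(scc[0]=?,scc[1]=?,scc[2]=?,scc[3]=1,scc[4]=?,scc[5]=?,scc[6]=0,scc[7]=1,scc[8]=?)
step 4: low=(low[0]=0,low[1]=?,low[2]=?,low[3]=2,low[4]=?,low[5]=?,low[6]=1,low[7]=2,low[8]=?); scc=(scc[0]=2,scc[1]=?,scc[2]=?,scc[3]=1,scc[4]=?,scc[5]=?,scc[6]=0,scc[7]=1,scc[8]=?)
step 5: low=(low[0]=0,low[1]=4,low[2]=?,low[3]=2,low[4]=?,low[5]=?,low[6]=1,low[7]=2,low[8]=?); scc=(scc[0]=2,scc[1]=3,scc[2]=?,scc[3]=1,scc[4]=?,scc[5]=?,scc[6]=0,scc[7]=1,scc[8]=?)
step 6: low=(low[0]=0,low[1]=4,low[2]=5,low[3]=2,low[4]=?,low[5]=?,low[6]=1,low[7]=2,low[8]=?); scc=(scc[0]=2,scc[1]=3,scc[2]=4,scc[3]=1,scc[4]=?,scc[5]=?,scc[6]=0,scc[7]=1,scc[8]=?)
step 7: low=(low[0]=0,low[1]=4,low[2]=5,low[3]=2,low[4]=6,low[5]=?,low[6]=1,low[7]=2,low[8]=?); scc=(scc[0]=2,scc[1]=3,scc[2]=4,scc[3]=1,scc[4]=5,scc[5]=?,scc[6]=0,scc[7]=1,scc[8]=?)
step 8: low=(low[0]=0,low[1]=4,low[2]=5,low[3]=2,low[4]=6,low[5]=7,low[6]=1,low[7]=2,low[8]=?); scc=(scc[0]=2,scc[1]=3,scc[2]=4,scc[3]=1,scc[4]=5,scc[5]=6,scc[6]=0,scc[7]=1,scc[8]=?)
step 9: low=(low[0]=0,low[1]=4,low[2]=5,low[3]=2,low[4]=6,low[5]=7,low[6]=1,low[7]=2,low[8]=8); scc=(scc[0]=2,scc[1]=3,scc[2]=4,scc[3]=1,scc[4]=5,scc[5]=6,scc[6]=0,scc[7]=1,scc[8]=7)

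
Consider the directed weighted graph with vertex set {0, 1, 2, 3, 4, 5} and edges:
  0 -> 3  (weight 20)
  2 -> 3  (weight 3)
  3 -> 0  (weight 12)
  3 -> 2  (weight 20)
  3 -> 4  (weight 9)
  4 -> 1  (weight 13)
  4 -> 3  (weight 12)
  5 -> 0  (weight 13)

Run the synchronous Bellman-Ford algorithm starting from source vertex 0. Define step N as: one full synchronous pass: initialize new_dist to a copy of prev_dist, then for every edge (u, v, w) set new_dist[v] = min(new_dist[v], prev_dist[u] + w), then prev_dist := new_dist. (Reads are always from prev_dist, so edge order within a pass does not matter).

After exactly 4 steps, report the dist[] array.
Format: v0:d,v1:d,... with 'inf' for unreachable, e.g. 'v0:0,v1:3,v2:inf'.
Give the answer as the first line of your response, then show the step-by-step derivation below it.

v0:0,v1:42,v2:40,v3:20,v4:29,v5:inf

step 1: dist = v0:0,v1:inf,v2:inf,v3:20,v4:inf,v5:inf
step 2: dist = v0:0,v1:inf,v2:40,v3:20,v4:29,v5:inf
step 3: dist = v0:0,v1:42,v2:40,v3:20,v4:29,v5:inf
step 4: dist = v0:0,v1:42,v2:40,v3:20,v4:29,v5:inf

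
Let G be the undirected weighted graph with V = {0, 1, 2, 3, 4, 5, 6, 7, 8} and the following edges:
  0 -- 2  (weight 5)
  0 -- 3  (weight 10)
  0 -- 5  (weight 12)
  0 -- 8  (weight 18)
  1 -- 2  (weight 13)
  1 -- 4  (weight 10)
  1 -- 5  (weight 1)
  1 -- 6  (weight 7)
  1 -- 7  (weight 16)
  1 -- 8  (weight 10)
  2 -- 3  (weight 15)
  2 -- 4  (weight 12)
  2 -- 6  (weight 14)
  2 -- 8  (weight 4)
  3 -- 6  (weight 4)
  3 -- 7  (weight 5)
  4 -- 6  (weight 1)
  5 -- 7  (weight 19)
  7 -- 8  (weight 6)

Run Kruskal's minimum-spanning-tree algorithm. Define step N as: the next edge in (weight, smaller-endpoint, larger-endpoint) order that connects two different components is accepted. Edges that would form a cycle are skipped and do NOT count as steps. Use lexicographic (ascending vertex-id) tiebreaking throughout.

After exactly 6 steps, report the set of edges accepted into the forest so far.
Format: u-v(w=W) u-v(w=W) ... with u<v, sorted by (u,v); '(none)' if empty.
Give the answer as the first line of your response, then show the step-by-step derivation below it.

0-2(w=5) 1-5(w=1) 2-8(w=4) 3-6(w=4) 3-7(w=5) 4-6(w=1)

step 1: add edge 1-5 (w=1); MST = {1-5(w=1)}
step 2: add edge 4-6 (w=1); MST = {1-5(w=1) 4-6(w=1)}
step 3: add edge 2-8 (w=4); MST = {1-5(w=1) 2-8(w=4) 4-6(w=1)}
step 4: add edge 3-6 (w=4); MST = {1-5(w=1) 2-8(w=4) 3-6(w=4) 4-6(w=1)}
step 5: add edge 0-2 (w=5); MST = {0-2(w=5) 1-5(w=1) 2-8(w=4) 3-6(w=4) 4-6(w=1)}
step 6: add edge 3-7 (w=5); MST = {0-2(w=5) 1-5(w=1) 2-8(w=4) 3-6(w=4) 3-7(w=5) 4-6(w=1)}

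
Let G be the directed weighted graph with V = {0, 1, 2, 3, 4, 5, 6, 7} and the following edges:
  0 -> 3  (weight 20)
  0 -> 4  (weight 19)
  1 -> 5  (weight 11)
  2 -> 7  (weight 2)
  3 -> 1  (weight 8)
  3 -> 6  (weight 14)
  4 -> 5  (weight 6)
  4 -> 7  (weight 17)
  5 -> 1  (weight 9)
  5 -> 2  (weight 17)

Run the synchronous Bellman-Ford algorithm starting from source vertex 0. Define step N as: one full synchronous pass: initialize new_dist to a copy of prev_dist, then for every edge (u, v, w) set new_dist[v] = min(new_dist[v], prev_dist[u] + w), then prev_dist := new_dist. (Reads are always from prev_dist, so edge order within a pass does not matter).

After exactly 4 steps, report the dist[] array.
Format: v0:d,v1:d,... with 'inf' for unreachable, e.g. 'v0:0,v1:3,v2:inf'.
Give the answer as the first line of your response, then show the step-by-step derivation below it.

v0:0,v1:28,v2:42,v3:20,v4:19,v5:25,v6:34,v7:36

step 1: dist = v0:0,v1:inf,v2:inf,v3:20,v4:19,v5:inf,v6:inf,v7:inf
step 2: dist = v0:0,v1:28,v2:inf,v3:20,v4:19,v5:25,v6:34,v7:36
step 3: dist = v0:0,v1:28,v2:42,v3:20,v4:19,v5:25,v6:34,v7:36
step 4: dist = v0:0,v1:28,v2:42,v3:20,v4:19,v5:25,v6:34,v7:36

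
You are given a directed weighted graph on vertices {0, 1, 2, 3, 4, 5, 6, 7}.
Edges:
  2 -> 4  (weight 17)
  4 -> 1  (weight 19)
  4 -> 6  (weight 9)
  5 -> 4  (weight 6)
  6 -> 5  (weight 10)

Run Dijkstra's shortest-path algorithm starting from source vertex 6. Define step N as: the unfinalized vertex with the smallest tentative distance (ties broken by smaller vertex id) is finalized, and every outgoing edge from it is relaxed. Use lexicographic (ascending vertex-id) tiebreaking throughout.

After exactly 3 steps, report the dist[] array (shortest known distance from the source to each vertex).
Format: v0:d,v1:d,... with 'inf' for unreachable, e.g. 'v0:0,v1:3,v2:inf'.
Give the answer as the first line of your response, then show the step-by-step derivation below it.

v0:inf,v1:35,v2:inf,v3:inf,v4:16,v5:10,v6:0,v7:inf

step 1: dist = v0:inf,v1:inf,v2:inf,v3:inf,v4:inf,v5:10,v6:0,v7:inf
step 2: dist = v0:inf,v1:inf,v2:inf,v3:inf,v4:16,v5:10,v6:0,v7:inf
step 3: dist = v0:inf,v1:35,v2:inf,v3:inf,v4:16,v5:10,v6:0,v7:inf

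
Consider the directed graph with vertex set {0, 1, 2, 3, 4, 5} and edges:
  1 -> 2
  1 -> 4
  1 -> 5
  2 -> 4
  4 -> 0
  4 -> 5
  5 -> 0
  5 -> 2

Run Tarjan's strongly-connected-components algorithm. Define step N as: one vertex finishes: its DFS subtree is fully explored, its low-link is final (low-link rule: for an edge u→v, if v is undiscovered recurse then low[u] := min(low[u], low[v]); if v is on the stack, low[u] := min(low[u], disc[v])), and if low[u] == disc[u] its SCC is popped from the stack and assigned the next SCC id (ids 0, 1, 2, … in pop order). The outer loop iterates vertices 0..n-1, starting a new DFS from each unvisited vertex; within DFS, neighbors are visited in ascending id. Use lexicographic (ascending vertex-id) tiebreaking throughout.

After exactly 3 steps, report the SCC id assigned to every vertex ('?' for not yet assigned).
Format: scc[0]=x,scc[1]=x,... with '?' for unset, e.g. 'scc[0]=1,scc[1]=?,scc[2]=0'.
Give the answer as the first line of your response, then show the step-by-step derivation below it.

scc[0]=0,scc[1]=?,scc[2]=?,scc[3]=?,scc[4]=?,scc[5]=?

step 1: low=(low[0]=0,low[1]=?,low[2]=?,low[3]=?,low[4]=?,low[5]=?); scc=(scc[0]=0,scc[1]=?,scc[2]=?,scc[3]=?,scc[4]=?,scc[5]=?)
step 2: low=(low[0]=0,low[1]=1,low[2]=2,low[3]=?,low[4]=3,low[5]=2); scc=(scc[0]=0,scc[1]=?,scc[2]=?,scc[3]=?,scc[4]=?,scc[5]=?)
step 3: low=(low[0]=0,low[1]=1,low[2]=2,low[3]=?,low[4]=2,low[5]=2); scc=(scc[0]=0,scc[1]=?,scc[2]=?,scc[3]=?,scc[4]=?,scc[5]=?)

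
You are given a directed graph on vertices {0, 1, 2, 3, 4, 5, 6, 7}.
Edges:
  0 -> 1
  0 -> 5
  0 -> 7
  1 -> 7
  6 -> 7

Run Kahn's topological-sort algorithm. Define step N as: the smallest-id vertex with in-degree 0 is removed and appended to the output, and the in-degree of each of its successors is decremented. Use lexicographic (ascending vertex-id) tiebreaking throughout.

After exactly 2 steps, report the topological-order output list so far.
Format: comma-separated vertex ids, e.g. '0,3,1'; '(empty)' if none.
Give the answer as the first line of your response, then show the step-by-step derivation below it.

0,1

step 1: output 0; order=[0]; indeg=(0,0,0,0,0,0,0,2)
step 2: output 1; order=[0,1]; indeg=(0,0,0,0,0,0,0,1)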